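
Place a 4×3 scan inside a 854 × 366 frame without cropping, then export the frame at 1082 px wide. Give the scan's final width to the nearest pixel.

Fitted into 854×366, the scan spans the height; its width is 366 × 4/3 ≈ 488.00 px.
Scaling 854 → 1082 is ×1.2670, so the width becomes 488.00 × 1.2670 ≈ 618.29 px.

618 px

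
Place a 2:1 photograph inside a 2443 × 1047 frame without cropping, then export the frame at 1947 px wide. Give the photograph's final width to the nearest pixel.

1669 px

Fitted into 2443×1047, the photograph spans the height; its width is 1047 × 2/1 ≈ 2094.00 px.
Resizing to 1947 px wide multiplies everything by 0.7970: 2094.00 → 1668.86 px.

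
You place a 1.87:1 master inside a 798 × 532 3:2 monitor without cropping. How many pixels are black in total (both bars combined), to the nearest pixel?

1.87:1 (1.870) > 3:2 (1.500), so the master fills the width.
Content height = 798 / 1.870 ≈ 426.7380 px.
532 − 426.7380 = 105.2620 px of bars.
Bar area = 105.2620 × 798 ≈ 83999 px.

83999 pixels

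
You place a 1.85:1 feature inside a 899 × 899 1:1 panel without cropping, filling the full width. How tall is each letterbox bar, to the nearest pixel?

Content height = 899 / 1.850 ≈ 485.95 px.
Leftover height: 899 − 485.95 = 413.05 px → 206.53 each side.

207 px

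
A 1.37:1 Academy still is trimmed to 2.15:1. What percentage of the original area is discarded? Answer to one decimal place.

2.15:1 is wider than 1.37:1 Academy, so the crop keeps the full width and trims the height.
Area ratio = (1.370)/(2.150) = 63.72%; the remaining 36.28% is cropped out.

36.3%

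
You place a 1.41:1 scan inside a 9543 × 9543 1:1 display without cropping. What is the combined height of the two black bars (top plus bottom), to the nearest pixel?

1.41:1 is wider than 1:1, so it spans the full width.
That makes the image 6768.09 px tall (9543 / 1.410).
Black = 9543 − 6768.09 = 2774.91 px.

2775 px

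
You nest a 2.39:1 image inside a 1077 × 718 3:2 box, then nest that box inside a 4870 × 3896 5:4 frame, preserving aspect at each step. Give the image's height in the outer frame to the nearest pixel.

2038 px

2.39:1 in 1077×718: fills the width, so the image is 1077.00 × 450.63.
3:2 in 4870×3896: fills the width, so the intermediate becomes 4870.00 × 3246.67 — a scale of ×4.5218.
The image scales with it: height 450.63 × 4.5218 ≈ 2037.66.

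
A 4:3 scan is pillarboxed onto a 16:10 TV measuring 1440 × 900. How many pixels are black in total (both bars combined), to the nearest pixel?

Since 1.333 < 1.600, the scan is height-limited.
Content width = 900 × 4/3 ≈ 1200.0000 px.
Black = 1440 − 1200.0000 = 240.0000 px.
Across the 900-px span: 240.0000 × 900 ≈ 216000 px.

216000 pixels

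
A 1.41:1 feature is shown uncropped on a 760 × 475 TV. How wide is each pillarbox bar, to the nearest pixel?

45 px

1.41:1 is narrower than 16×10, so it spans the full height.
Content width = 475 × 1.410 ≈ 669.75 px.
Black = 760 − 669.75 = 90.25 px, or 45.12 per bar.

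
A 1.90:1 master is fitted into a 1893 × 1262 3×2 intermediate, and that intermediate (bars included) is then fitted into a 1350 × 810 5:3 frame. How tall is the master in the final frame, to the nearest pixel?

First fit — 1.90:1 into 1893×1262 spans the width: 1893.00 × 996.32.
Second fit — the 3×2 canvas into 1350×810 spans the height: 1215.00 × 810.00 (×0.6418 from 1893×1262).
The master scales with it: height 996.32 × 0.6418 ≈ 639.47.

639 px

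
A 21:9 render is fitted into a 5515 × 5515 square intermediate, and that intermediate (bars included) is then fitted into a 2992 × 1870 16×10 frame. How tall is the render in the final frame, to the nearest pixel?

Inside the 5515×5515 canvas the render is width-limited at 5515.00 × 2363.57.
Second fit — the square canvas into 2992×1870 spans the height: 1870.00 × 1870.00 (×0.3391 from 5515×5515).
So the render's height is 2363.57 × 0.3391 ≈ 801.43.

801 px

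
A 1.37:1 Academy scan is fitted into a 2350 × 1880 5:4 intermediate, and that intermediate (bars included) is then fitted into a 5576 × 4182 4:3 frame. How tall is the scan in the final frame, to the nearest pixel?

3816 px

Inside the 2350×1880 canvas the scan is width-limited at 2350.00 × 1715.33.
5:4 in 5576×4182: fills the height, so the intermediate becomes 5227.50 × 4182.00 — a scale of ×2.2245.
So the scan's height is 1715.33 × 2.2245 ≈ 3815.69.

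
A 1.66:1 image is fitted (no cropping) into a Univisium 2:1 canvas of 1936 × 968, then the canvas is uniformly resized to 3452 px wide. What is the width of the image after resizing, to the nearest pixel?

At 1936×968 the image is height-limited, so width = 968 × 1.660 ≈ 1606.88 px.
The frame scales by 3452/1936 = 1.7831; 1606.88 × 1.7831 ≈ 2865.16 px.

2865 px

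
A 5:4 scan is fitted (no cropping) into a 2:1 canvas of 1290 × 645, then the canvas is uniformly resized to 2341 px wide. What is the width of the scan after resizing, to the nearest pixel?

1463 px

At 1290×645 the scan is height-limited, so width = 645 × 5/4 ≈ 806.25 px.
Scaling 1290 → 2341 is ×1.8147, so the width becomes 806.25 × 1.8147 ≈ 1463.12 px.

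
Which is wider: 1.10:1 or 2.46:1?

2.46:1

1.1 and 2.46; 2.46 > 1.1.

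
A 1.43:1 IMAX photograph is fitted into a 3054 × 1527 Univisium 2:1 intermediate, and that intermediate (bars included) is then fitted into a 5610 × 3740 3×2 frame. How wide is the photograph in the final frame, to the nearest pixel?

4011 px

Inside the 3054×1527 canvas the photograph is height-limited at 2183.61 × 1527.00.
The Univisium 2:1 canvas is width-limited in 5610×3740, giving 5610.00 × 2805.00; scale factor 1.8369.
The photograph scales with it: width 2183.61 × 1.8369 ≈ 4011.15.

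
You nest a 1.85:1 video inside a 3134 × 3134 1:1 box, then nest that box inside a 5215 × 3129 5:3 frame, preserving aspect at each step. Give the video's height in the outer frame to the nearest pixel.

1.85:1 in 3134×3134: fills the width, so the video is 3134.00 × 1694.05.
The 1:1 canvas is height-limited in 5215×3129, giving 3129.00 × 3129.00; scale factor 0.9984.
Applying the same ×0.9984: 1694.05 → 1691.35.

1691 px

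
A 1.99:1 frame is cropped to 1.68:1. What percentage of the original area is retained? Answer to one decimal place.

The height stays; only width is cut (since 1.68:1 is narrower than 1.99:1).
(1.680)/(1.990) ≈ 0.844 of the area survives.

84.4%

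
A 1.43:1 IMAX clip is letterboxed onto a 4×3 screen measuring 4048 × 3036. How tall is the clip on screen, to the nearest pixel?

1.43:1 IMAX is wider than 4×3, so it spans the full width.
The clip is 4048 / 1.430 ≈ 2830.77 px tall.

2831 px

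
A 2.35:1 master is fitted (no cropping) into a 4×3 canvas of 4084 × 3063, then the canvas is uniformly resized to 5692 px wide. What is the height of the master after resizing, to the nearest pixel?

At 4084×3063 the master is width-limited, so height = 4084 / 2.350 ≈ 1737.87 px.
Scaling 4084 → 5692 is ×1.3937, so the height becomes 1737.87 × 1.3937 ≈ 2422.13 px.

2422 px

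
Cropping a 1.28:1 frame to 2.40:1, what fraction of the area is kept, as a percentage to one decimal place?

53.3%

The width stays; only height is cut (since 2.40:1 is wider than 1.28:1).
(1.280)/(2.400) ≈ 0.533 of the area survives.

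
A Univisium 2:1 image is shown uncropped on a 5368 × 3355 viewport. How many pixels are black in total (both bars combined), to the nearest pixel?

Univisium 2:1 (2.000) > 16:10 (1.600), so the image fills the width.
That makes the image 2684.0000 px tall (5368 × 1/2).
Black = 3355 − 2684.0000 = 671.0000 px.
Across the 5368-px span: 671.0000 × 5368 ≈ 3601928 px.

3601928 pixels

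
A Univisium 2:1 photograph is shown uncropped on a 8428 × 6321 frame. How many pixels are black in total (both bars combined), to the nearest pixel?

17757796 pixels

Univisium 2:1 is wider than 4×3, so it spans the full width.
That makes the image 4214.0000 px tall (8428 × 1/2).
Black = 6321 − 4214.0000 = 2107.0000 px.
Across the 8428-px span: 2107.0000 × 8428 ≈ 17757796 px.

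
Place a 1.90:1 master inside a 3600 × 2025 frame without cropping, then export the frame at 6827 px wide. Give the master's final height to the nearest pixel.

Fitted into 3600×2025, the master spans the width; its height is 3600 / 1.900 ≈ 1894.74 px.
Resizing to 6827 px wide multiplies everything by 1.8964: 1894.74 → 3593.16 px.

3593 px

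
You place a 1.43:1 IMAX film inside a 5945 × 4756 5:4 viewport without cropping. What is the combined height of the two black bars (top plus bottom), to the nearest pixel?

599 px

1.43:1 IMAX is wider than 5:4, so it spans the full width.
That makes the image 4157.34 px tall (5945 / 1.430).
Black = 4756 − 4157.34 = 598.66 px.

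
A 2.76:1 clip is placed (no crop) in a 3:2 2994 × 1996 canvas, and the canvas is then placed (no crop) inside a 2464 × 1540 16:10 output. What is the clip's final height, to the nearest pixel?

837 px

2.76:1 in 2994×1996: fills the width, so the clip is 2994.00 × 1084.78.
3:2 in 2464×1540: fills the height, so the intermediate becomes 2310.00 × 1540.00 — a scale of ×0.7715.
Applying the same ×0.7715: 1084.78 → 836.96.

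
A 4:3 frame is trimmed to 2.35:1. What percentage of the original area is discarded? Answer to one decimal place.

43.3%

Going from 4:3 to 2.35:1 means cutting height while keeping width.
Area ratio = (1.333)/(2.350) = 56.74%; the remaining 43.26% is cropped out.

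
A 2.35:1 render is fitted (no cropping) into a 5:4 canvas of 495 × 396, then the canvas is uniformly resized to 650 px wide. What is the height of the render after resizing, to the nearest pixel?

277 px

In the 495×396 frame the render fills the width: height = 495 / 2.350 ≈ 210.64 px.
Scaling 495 → 650 is ×1.3131, so the height becomes 210.64 × 1.3131 ≈ 276.60 px.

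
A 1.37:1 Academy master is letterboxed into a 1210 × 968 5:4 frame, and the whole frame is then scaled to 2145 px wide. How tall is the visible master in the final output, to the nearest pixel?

In the 1210×968 frame the master fills the width: height = 1210 / 1.370 ≈ 883.21 px.
Resizing to 2145 px wide multiplies everything by 1.7727: 883.21 → 1565.69 px.

1566 px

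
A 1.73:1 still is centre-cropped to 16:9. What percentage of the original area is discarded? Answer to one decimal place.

Going from 1.73:1 to 16:9 means cutting height while keeping width.
(1.730)/(1.778) ≈ 0.973 of the area survives, leaving 2.69% discarded.

2.7%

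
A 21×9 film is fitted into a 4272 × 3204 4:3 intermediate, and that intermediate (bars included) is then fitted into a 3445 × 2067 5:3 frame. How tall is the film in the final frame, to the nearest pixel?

First fit — 21×9 into 4272×3204 spans the width: 4272.00 × 1830.86.
Second fit — the 4:3 canvas into 3445×2067 spans the height: 2756.00 × 2067.00 (×0.6451 from 4272×3204).
The film scales with it: height 1830.86 × 0.6451 ≈ 1181.14.

1181 px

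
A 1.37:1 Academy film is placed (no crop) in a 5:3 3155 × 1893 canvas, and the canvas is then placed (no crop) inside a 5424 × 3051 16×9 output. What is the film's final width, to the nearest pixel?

1.37:1 Academy in 3155×1893: fills the height, so the film is 2593.41 × 1893.00.
Second fit — the 5:3 canvas into 5424×3051 spans the height: 5085.00 × 3051.00 (×1.6117 from 3155×1893).
Applying the same ×1.6117: 2593.41 → 4179.87.

4180 px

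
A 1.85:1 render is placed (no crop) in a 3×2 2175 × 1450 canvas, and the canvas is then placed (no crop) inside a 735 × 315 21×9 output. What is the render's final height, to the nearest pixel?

First fit — 1.85:1 into 2175×1450 spans the width: 2175.00 × 1175.68.
3×2 in 735×315: fills the height, so the intermediate becomes 472.50 × 315.00 — a scale of ×0.2172.
The render scales with it: height 1175.68 × 0.2172 ≈ 255.41.

255 px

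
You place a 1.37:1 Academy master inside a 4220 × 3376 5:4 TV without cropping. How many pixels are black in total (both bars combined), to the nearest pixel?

1247888 pixels

1.37:1 Academy is wider than 5:4, so it spans the full width.
Content height = 4220 / 1.370 ≈ 3080.2920 px.
Black = 3376 − 3080.2920 = 295.7080 px.
Across the 4220-px span: 295.7080 × 4220 ≈ 1247888 px.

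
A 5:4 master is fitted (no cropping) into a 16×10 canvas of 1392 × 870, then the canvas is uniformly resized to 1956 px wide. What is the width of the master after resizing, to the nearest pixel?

At 1392×870 the master is height-limited, so width = 870 × 5/4 ≈ 1087.50 px.
The frame scales by 1956/1392 = 1.4052; 1087.50 × 1.4052 ≈ 1528.12 px.

1528 px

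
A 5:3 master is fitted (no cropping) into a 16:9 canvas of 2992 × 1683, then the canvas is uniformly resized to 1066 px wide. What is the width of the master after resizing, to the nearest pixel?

In the 2992×1683 frame the master fills the height: width = 1683 × 5/3 ≈ 2805.00 px.
Scaling 2992 → 1066 is ×0.3563, so the width becomes 2805.00 × 0.3563 ≈ 999.38 px.

999 px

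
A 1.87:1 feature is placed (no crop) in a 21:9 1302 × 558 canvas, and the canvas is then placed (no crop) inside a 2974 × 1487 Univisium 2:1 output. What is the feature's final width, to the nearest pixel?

2383 px

First fit — 1.87:1 into 1302×558 spans the height: 1043.46 × 558.00.
Second fit — the 21:9 canvas into 2974×1487 spans the width: 2974.00 × 1274.57 (×2.2842 from 1302×558).
The feature scales with it: width 1043.46 × 2.2842 ≈ 2383.45.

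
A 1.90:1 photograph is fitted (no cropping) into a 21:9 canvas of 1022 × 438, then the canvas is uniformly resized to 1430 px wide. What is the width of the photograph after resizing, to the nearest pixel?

In the 1022×438 frame the photograph fills the height: width = 438 × 1.900 ≈ 832.20 px.
Resizing to 1430 px wide multiplies everything by 1.3992: 832.20 → 1164.43 px.

1164 px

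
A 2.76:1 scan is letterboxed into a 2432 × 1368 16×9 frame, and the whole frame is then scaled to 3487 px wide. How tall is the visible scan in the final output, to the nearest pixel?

In the 2432×1368 frame the scan fills the width: height = 2432 / 2.760 ≈ 881.16 px.
The frame scales by 3487/2432 = 1.4338; 881.16 × 1.4338 ≈ 1263.41 px.

1263 px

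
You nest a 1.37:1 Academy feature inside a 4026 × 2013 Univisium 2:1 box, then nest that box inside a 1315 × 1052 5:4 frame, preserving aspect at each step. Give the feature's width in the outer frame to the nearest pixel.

First fit — 1.37:1 Academy into 4026×2013 spans the height: 2757.81 × 2013.00.
The Univisium 2:1 canvas is width-limited in 1315×1052, giving 1315.00 × 657.50; scale factor 0.3266.
The feature scales with it: width 2757.81 × 0.3266 ≈ 900.77.

901 px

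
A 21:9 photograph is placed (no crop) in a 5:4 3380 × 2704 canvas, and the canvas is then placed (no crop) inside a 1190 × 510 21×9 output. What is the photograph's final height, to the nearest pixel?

21:9 in 3380×2704: fills the width, so the photograph is 3380.00 × 1448.57.
5:4 in 1190×510: fills the height, so the intermediate becomes 637.50 × 510.00 — a scale of ×0.1886.
Applying the same ×0.1886: 1448.57 → 273.21.

273 px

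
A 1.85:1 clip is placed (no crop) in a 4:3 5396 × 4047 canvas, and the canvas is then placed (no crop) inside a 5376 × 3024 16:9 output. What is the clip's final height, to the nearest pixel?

First fit — 1.85:1 into 5396×4047 spans the width: 5396.00 × 2916.76.
Second fit — the 4:3 canvas into 5376×3024 spans the height: 4032.00 × 3024.00 (×0.7472 from 5396×4047).
The clip scales with it: height 2916.76 × 0.7472 ≈ 2179.46.

2179 px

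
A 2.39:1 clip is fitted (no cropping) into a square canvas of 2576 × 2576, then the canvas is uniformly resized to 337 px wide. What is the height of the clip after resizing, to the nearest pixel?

In the 2576×2576 frame the clip fills the width: height = 2576 / 2.390 ≈ 1077.82 px.
The frame scales by 337/2576 = 0.1308; 1077.82 × 0.1308 ≈ 141.00 px.

141 px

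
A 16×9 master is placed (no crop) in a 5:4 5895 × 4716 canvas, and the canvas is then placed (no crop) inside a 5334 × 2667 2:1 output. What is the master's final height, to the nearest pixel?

Inside the 5895×4716 canvas the master is width-limited at 5895.00 × 3315.94.
Second fit — the 5:4 canvas into 5334×2667 spans the height: 3333.75 × 2667.00 (×0.5655 from 5895×4716).
The master scales with it: height 3315.94 × 0.5655 ≈ 1875.23.

1875 px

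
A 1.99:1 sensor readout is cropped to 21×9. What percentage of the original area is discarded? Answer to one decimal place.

21×9 is wider than 1.99:1, so the crop keeps the full width and trims the height.
(1.990)/(2.333) ≈ 0.853 of the area survives, leaving 14.71% discarded.

14.7%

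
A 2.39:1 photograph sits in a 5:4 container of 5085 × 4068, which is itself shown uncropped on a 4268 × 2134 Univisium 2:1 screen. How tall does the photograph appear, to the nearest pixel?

2.39:1 in 5085×4068: fills the width, so the photograph is 5085.00 × 2127.62.
The 5:4 canvas is height-limited in 4268×2134, giving 2667.50 × 2134.00; scale factor 0.5246.
Applying the same ×0.5246: 2127.62 → 1116.11.

1116 px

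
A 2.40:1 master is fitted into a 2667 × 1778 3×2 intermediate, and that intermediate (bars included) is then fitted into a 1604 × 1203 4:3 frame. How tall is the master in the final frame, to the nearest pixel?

Inside the 2667×1778 canvas the master is width-limited at 2667.00 × 1111.25.
The 3×2 canvas is width-limited in 1604×1203, giving 1604.00 × 1069.33; scale factor 0.6014.
So the master's height is 1111.25 × 0.6014 ≈ 668.33.

668 px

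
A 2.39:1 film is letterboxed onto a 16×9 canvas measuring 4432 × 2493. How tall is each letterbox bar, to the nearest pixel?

2.39:1 (2.390) > 16×9 (1.778), so the film fills the width.
Content height = 4432 / 2.390 ≈ 1854.39 px.
Leftover height: 2493 − 1854.39 = 638.61 px → 319.30 each side.

319 px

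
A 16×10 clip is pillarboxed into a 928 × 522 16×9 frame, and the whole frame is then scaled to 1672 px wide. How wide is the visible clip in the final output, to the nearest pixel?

1505 px

Fitted into 928×522, the clip spans the height; its width is 522 × 16/10 ≈ 835.20 px.
Resizing to 1672 px wide multiplies everything by 1.8017: 835.20 → 1504.80 px.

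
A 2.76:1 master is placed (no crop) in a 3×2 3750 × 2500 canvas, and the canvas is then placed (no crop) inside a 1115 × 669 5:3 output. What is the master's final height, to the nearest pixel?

Inside the 3750×2500 canvas the master is width-limited at 3750.00 × 1358.70.
Second fit — the 3×2 canvas into 1115×669 spans the height: 1003.50 × 669.00 (×0.2676 from 3750×2500).
Applying the same ×0.2676: 1358.70 → 363.59.

364 px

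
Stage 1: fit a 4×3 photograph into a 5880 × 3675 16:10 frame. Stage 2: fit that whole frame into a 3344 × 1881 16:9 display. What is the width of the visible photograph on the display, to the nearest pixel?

2508 px

Inside the 5880×3675 canvas the photograph is height-limited at 4900.00 × 3675.00.
The 16:10 canvas is height-limited in 3344×1881, giving 3009.60 × 1881.00; scale factor 0.5118.
Applying the same ×0.5118: 4900.00 → 2508.00.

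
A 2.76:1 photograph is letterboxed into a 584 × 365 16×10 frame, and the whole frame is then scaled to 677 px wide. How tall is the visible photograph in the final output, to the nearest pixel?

Fitted into 584×365, the photograph spans the width; its height is 584 / 2.760 ≈ 211.59 px.
Resizing to 677 px wide multiplies everything by 1.1592: 211.59 → 245.29 px.

245 px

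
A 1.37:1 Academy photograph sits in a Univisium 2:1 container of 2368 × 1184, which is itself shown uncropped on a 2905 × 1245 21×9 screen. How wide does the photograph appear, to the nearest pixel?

Inside the 2368×1184 canvas the photograph is height-limited at 1622.08 × 1184.00.
Univisium 2:1 in 2905×1245: fills the height, so the intermediate becomes 2490.00 × 1245.00 — a scale of ×1.0515.
The photograph scales with it: width 1622.08 × 1.0515 ≈ 1705.65.

1706 px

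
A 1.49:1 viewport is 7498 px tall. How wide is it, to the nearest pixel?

11172 px

Width = 7498 × 1.490 = 11172.02.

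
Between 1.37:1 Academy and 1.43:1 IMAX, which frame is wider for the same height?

1.37 and 1.43; 1.43 > 1.37.

1.43:1 IMAX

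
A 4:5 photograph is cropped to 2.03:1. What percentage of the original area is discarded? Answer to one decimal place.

2.03:1 is wider than 4:5, so the crop keeps the full width and trims the height.
(0.800)/(2.030) ≈ 0.394 of the area survives, leaving 60.59% discarded.

60.6%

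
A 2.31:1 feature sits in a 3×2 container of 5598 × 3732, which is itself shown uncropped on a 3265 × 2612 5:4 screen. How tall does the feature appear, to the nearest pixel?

1413 px

2.31:1 in 5598×3732: fills the width, so the feature is 5598.00 × 2423.38.
Second fit — the 3×2 canvas into 3265×2612 spans the width: 3265.00 × 2176.67 (×0.5832 from 5598×3732).
So the feature's height is 2423.38 × 0.5832 ≈ 1413.42.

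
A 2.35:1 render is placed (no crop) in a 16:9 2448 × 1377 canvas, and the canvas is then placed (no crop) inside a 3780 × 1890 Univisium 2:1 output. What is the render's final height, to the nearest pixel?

1430 px

2.35:1 in 2448×1377: fills the width, so the render is 2448.00 × 1041.70.
The 16:9 canvas is height-limited in 3780×1890, giving 3360.00 × 1890.00; scale factor 1.3725.
The render scales with it: height 1041.70 × 1.3725 ≈ 1429.79.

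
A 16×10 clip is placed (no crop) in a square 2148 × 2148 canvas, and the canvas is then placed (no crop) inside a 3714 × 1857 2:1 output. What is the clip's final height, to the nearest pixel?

16×10 in 2148×2148: fills the width, so the clip is 2148.00 × 1342.50.
The square canvas is height-limited in 3714×1857, giving 1857.00 × 1857.00; scale factor 0.8645.
Applying the same ×0.8645: 1342.50 → 1160.62.

1161 px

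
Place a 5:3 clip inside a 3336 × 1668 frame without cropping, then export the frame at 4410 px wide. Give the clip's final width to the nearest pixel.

Fitted into 3336×1668, the clip spans the height; its width is 1668 × 5/3 ≈ 2780.00 px.
Resizing to 4410 px wide multiplies everything by 1.3219: 2780.00 → 3675.00 px.

3675 px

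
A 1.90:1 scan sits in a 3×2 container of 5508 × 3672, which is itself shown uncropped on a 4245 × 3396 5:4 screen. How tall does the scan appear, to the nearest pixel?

1.90:1 in 5508×3672: fills the width, so the scan is 5508.00 × 2898.95.
The 3×2 canvas is width-limited in 4245×3396, giving 4245.00 × 2830.00; scale factor 0.7707.
Applying the same ×0.7707: 2898.95 → 2234.21.

2234 px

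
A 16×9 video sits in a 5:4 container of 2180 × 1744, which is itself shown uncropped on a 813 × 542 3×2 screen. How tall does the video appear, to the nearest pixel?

381 px

First fit — 16×9 into 2180×1744 spans the width: 2180.00 × 1226.25.
Second fit — the 5:4 canvas into 813×542 spans the height: 677.50 × 542.00 (×0.3108 from 2180×1744).
So the video's height is 1226.25 × 0.3108 ≈ 381.09.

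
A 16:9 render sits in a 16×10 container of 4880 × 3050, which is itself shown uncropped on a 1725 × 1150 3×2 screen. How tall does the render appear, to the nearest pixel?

970 px

First fit — 16:9 into 4880×3050 spans the width: 4880.00 × 2745.00.
The 16×10 canvas is width-limited in 1725×1150, giving 1725.00 × 1078.12; scale factor 0.3535.
So the render's height is 2745.00 × 0.3535 ≈ 970.31.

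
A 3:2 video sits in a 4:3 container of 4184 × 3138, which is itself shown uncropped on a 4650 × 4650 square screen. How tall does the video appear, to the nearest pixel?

3100 px

First fit — 3:2 into 4184×3138 spans the width: 4184.00 × 2789.33.
Second fit — the 4:3 canvas into 4650×4650 spans the width: 4650.00 × 3487.50 (×1.1114 from 4184×3138).
So the video's height is 2789.33 × 1.1114 ≈ 3100.00.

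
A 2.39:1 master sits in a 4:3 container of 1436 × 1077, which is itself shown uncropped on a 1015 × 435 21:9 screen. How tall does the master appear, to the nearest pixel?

243 px

Inside the 1436×1077 canvas the master is width-limited at 1436.00 × 600.84.
Second fit — the 4:3 canvas into 1015×435 spans the height: 580.00 × 435.00 (×0.4039 from 1436×1077).
Applying the same ×0.4039: 600.84 → 242.68.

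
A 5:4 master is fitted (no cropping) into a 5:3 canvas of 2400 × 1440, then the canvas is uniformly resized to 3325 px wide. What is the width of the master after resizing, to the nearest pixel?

2494 px

In the 2400×1440 frame the master fills the height: width = 1440 × 5/4 ≈ 1800.00 px.
The frame scales by 3325/2400 = 1.3854; 1800.00 × 1.3854 ≈ 2493.75 px.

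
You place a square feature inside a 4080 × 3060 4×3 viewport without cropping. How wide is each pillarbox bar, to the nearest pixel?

510 px

square is narrower than 4×3, so it spans the full height.
That makes the image 3060.00 px wide (3060 × 1/1).
Leftover width: 4080 − 3060.00 = 1020.00 px → 510.00 each side.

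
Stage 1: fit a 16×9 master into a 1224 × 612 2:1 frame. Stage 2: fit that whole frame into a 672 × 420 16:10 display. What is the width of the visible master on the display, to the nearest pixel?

597 px

First fit — 16×9 into 1224×612 spans the height: 1088.00 × 612.00.
2:1 in 672×420: fills the width, so the intermediate becomes 672.00 × 336.00 — a scale of ×0.5490.
The master scales with it: width 1088.00 × 0.5490 ≈ 597.33.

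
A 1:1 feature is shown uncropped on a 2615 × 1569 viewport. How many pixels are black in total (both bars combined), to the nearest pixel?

Since 1.000 < 1.667, the feature is height-limited.
Content width = 1569 × 1/1 ≈ 1569.0000 px.
Black = 2615 − 1569.0000 = 1046.0000 px.
Across the 1569-px span: 1046.0000 × 1569 ≈ 1641174 px.

1641174 pixels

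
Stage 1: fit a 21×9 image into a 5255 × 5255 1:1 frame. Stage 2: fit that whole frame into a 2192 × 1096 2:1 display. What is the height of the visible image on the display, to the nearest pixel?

470 px

21×9 in 5255×5255: fills the width, so the image is 5255.00 × 2252.14.
1:1 in 2192×1096: fills the height, so the intermediate becomes 1096.00 × 1096.00 — a scale of ×0.2086.
Applying the same ×0.2086: 2252.14 → 469.71.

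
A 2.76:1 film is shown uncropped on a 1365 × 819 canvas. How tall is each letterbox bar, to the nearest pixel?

2.76:1 is wider than 5:3, so it spans the full width.
Content height = 1365 / 2.760 ≈ 494.57 px.
819 − 494.57 = 324.43 px of bars (162.22 each).

162 px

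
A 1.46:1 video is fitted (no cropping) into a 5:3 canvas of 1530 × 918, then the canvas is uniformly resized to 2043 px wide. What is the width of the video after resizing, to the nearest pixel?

1790 px

At 1530×918 the video is height-limited, so width = 918 × 1.460 ≈ 1340.28 px.
The frame scales by 2043/1530 = 1.3353; 1340.28 × 1.3353 ≈ 1789.67 px.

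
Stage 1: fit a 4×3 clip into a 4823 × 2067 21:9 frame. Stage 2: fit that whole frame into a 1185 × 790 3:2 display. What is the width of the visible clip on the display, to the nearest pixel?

677 px

Inside the 4823×2067 canvas the clip is height-limited at 2756.00 × 2067.00.
Second fit — the 21:9 canvas into 1185×790 spans the width: 1185.00 × 507.86 (×0.2457 from 4823×2067).
So the clip's width is 2756.00 × 0.2457 ≈ 677.14.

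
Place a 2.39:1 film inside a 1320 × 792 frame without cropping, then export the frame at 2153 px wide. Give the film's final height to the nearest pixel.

901 px

At 1320×792 the film is width-limited, so height = 1320 / 2.390 ≈ 552.30 px.
Resizing to 2153 px wide multiplies everything by 1.6311: 552.30 → 900.84 px.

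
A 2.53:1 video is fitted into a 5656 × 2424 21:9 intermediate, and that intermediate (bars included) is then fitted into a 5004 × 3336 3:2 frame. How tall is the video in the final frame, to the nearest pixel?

First fit — 2.53:1 into 5656×2424 spans the width: 5656.00 × 2235.57.
21:9 in 5004×3336: fills the width, so the intermediate becomes 5004.00 × 2144.57 — a scale of ×0.8847.
The video scales with it: height 2235.57 × 0.8847 ≈ 1977.87.

1978 px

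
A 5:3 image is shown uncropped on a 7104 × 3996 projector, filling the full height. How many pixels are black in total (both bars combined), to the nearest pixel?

That makes the image 6660.0000 px wide (3996 × 5/3).
Leftover width: 7104 − 6660.0000 = 444.0000 px.
Across the 3996-px span: 444.0000 × 3996 ≈ 1774224 px.

1774224 pixels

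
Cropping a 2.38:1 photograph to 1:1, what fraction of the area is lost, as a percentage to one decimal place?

58.0%

The height stays; only width is cut (since 1:1 is narrower than 2.38:1).
(1.000)/(2.380) ≈ 0.420 of the area survives, leaving 57.98% discarded.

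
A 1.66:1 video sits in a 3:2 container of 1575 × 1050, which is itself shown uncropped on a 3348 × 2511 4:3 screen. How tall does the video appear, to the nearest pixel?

First fit — 1.66:1 into 1575×1050 spans the width: 1575.00 × 948.80.
The 3:2 canvas is width-limited in 3348×2511, giving 3348.00 × 2232.00; scale factor 2.1257.
Applying the same ×2.1257: 948.80 → 2016.87.

2017 px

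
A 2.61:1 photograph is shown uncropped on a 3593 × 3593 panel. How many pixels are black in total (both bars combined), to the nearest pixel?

2.61:1 is wider than 1:1, so it spans the full width.
That makes the image 1376.6284 px tall (3593 / 2.610).
Black = 3593 − 1376.6284 = 2216.3716 px.
Bar area = 2216.3716 × 3593 ≈ 7963423 px.

7963423 pixels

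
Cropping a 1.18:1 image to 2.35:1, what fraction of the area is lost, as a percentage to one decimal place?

The width stays; only height is cut (since 2.35:1 is wider than 1.18:1).
Area ratio = (1.180)/(2.350) = 50.21%; the remaining 49.79% is cropped out.

49.8%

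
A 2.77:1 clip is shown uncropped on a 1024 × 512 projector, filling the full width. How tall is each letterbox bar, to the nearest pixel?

Content height = 1024 / 2.770 ≈ 369.68 px.
Black = 512 − 369.68 = 142.32 px, or 71.16 per bar.

71 px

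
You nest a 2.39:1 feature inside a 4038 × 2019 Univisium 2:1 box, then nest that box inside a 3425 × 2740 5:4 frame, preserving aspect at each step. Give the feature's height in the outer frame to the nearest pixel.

1433 px

2.39:1 in 4038×2019: fills the width, so the feature is 4038.00 × 1689.54.
Second fit — the Univisium 2:1 canvas into 3425×2740 spans the width: 3425.00 × 1712.50 (×0.8482 from 4038×2019).
So the feature's height is 1689.54 × 0.8482 ≈ 1433.05.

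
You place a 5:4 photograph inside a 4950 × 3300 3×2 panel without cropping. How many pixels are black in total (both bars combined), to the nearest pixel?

5:4 is narrower than 3×2, so it spans the full height.
The photograph is 3300 × 5/4 ≈ 4125.0000 px wide.
Black = 4950 − 4125.0000 = 825.0000 px.
Across the 3300-px span: 825.0000 × 3300 ≈ 2722500 px.

2722500 pixels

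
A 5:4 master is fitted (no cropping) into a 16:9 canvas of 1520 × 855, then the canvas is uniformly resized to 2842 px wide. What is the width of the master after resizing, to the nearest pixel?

1998 px

In the 1520×855 frame the master fills the height: width = 855 × 5/4 ≈ 1068.75 px.
Scaling 1520 → 2842 is ×1.8697, so the width becomes 1068.75 × 1.8697 ≈ 1998.28 px.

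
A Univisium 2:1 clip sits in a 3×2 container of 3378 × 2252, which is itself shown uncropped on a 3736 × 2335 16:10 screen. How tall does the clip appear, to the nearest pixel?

1751 px

First fit — Univisium 2:1 into 3378×2252 spans the width: 3378.00 × 1689.00.
3×2 in 3736×2335: fills the height, so the intermediate becomes 3502.50 × 2335.00 — a scale of ×1.0369.
The clip scales with it: height 1689.00 × 1.0369 ≈ 1751.25.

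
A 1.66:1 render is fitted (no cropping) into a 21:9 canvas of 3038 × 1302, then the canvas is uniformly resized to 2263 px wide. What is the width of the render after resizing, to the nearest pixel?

1610 px

At 3038×1302 the render is height-limited, so width = 1302 × 1.660 ≈ 2161.32 px.
The frame scales by 2263/3038 = 0.7449; 2161.32 × 0.7449 ≈ 1609.96 px.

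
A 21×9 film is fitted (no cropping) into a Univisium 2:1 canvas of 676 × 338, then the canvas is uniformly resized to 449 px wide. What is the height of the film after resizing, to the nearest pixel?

192 px

At 676×338 the film is width-limited, so height = 676 × 9/21 ≈ 289.71 px.
Resizing to 449 px wide multiplies everything by 0.6642: 289.71 → 192.43 px.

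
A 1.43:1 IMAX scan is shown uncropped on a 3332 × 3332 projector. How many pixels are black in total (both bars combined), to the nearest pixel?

1.43:1 IMAX (1.430) > square (1.000), so the scan fills the width.
That makes the image 2330.0699 px tall (3332 / 1.430).
Leftover height: 3332 − 2330.0699 = 1001.9301 px.
Across the 3332-px span: 1001.9301 × 3332 ≈ 3338431 px.

3338431 pixels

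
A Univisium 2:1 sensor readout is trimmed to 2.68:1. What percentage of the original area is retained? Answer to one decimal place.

The width stays; only height is cut (since 2.68:1 is wider than Univisium 2:1).
Area ratio = (2.000)/(2.680) = 74.63% retained.

74.6%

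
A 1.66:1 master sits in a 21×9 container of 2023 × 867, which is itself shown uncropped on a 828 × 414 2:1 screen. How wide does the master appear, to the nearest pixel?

589 px

First fit — 1.66:1 into 2023×867 spans the height: 1439.22 × 867.00.
21×9 in 828×414: fills the width, so the intermediate becomes 828.00 × 354.86 — a scale of ×0.4093.
So the master's width is 1439.22 × 0.4093 ≈ 589.06.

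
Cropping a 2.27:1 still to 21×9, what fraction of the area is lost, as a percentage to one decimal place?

The width stays; only height is cut (since 21×9 is wider than 2.27:1).
Area ratio = (2.270)/(2.333) = 97.29%; the remaining 2.71% is cropped out.

2.7%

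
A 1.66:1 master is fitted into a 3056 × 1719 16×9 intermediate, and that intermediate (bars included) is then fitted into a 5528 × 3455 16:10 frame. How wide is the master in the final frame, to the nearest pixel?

5162 px

Inside the 3056×1719 canvas the master is height-limited at 2853.54 × 1719.00.
The 16×9 canvas is width-limited in 5528×3455, giving 5528.00 × 3109.50; scale factor 1.8089.
So the master's width is 2853.54 × 1.8089 ≈ 5161.77.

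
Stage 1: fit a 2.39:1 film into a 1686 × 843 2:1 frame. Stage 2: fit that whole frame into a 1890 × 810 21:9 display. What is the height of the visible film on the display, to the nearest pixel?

678 px

First fit — 2.39:1 into 1686×843 spans the width: 1686.00 × 705.44.
The 2:1 canvas is height-limited in 1890×810, giving 1620.00 × 810.00; scale factor 0.9609.
So the film's height is 705.44 × 0.9609 ≈ 677.82.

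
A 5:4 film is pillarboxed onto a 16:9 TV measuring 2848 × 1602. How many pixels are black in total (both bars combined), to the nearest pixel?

1354491 pixels

Since 1.250 < 1.778, the film is height-limited.
The film is 1602 × 5/4 ≈ 2002.5000 px wide.
2848 − 2002.5000 = 845.5000 px of bars.
That's 845.5000 × 1602 ≈ 1354491 black pixels.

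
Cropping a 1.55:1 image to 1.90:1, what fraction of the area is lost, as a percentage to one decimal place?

Going from 1.55:1 to 1.90:1 means cutting height while keeping width.
Area ratio = (1.550)/(1.900) = 81.58%; the remaining 18.42% is cropped out.

18.4%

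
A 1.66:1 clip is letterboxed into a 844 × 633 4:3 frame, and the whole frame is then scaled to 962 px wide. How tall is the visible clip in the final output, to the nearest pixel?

In the 844×633 frame the clip fills the width: height = 844 / 1.660 ≈ 508.43 px.
The frame scales by 962/844 = 1.1398; 508.43 × 1.1398 ≈ 579.52 px.

580 px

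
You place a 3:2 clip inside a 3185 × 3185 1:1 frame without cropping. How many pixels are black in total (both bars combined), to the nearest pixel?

3381408 pixels

3:2 (1.500) > 1:1 (1.000), so the clip fills the width.
The clip is 3185 × 2/3 ≈ 2123.3333 px tall.
Black = 3185 − 2123.3333 = 1061.6667 px.
Bar area = 1061.6667 × 3185 ≈ 3381408 px.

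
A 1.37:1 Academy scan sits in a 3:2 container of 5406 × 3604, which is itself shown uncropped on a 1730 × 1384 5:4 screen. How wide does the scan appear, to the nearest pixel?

First fit — 1.37:1 Academy into 5406×3604 spans the height: 4937.48 × 3604.00.
3:2 in 1730×1384: fills the width, so the intermediate becomes 1730.00 × 1153.33 — a scale of ×0.3200.
So the scan's width is 4937.48 × 0.3200 ≈ 1580.07.

1580 px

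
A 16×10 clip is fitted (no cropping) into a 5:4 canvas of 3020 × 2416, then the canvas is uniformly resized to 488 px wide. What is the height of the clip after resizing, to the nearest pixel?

In the 3020×2416 frame the clip fills the width: height = 3020 × 10/16 ≈ 1887.50 px.
Scaling 3020 → 488 is ×0.1616, so the height becomes 1887.50 × 0.1616 ≈ 305.00 px.

305 px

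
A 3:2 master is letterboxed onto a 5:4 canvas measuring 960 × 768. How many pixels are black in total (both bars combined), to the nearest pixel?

3:2 is wider than 5:4, so it spans the full width.
That makes the image 640.0000 px tall (960 × 2/3).
Leftover height: 768 − 640.0000 = 128.0000 px.
Across the 960-px span: 128.0000 × 960 ≈ 122880 px.

122880 pixels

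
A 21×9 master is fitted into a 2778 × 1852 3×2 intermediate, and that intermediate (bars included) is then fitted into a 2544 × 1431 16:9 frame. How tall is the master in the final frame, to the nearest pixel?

21×9 in 2778×1852: fills the width, so the master is 2778.00 × 1190.57.
Second fit — the 3×2 canvas into 2544×1431 spans the height: 2146.50 × 1431.00 (×0.7727 from 2778×1852).
The master scales with it: height 1190.57 × 0.7727 ≈ 919.93.

920 px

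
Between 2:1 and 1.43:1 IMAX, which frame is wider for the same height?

2:1

2 and 1.43; 2 > 1.43.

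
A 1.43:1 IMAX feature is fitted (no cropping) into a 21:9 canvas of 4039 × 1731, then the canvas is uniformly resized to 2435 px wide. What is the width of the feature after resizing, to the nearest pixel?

1492 px

At 4039×1731 the feature is height-limited, so width = 1731 × 1.430 ≈ 2475.33 px.
The frame scales by 2435/4039 = 0.6029; 2475.33 × 0.6029 ≈ 1492.31 px.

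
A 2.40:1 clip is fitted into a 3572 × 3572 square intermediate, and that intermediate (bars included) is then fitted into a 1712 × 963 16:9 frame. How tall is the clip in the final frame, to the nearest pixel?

First fit — 2.40:1 into 3572×3572 spans the width: 3572.00 × 1488.33.
square in 1712×963: fills the height, so the intermediate becomes 963.00 × 963.00 — a scale of ×0.2696.
Applying the same ×0.2696: 1488.33 → 401.25.

401 px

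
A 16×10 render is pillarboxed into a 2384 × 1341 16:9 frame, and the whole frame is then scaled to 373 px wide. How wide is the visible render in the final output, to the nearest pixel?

In the 2384×1341 frame the render fills the height: width = 1341 × 16/10 ≈ 2145.60 px.
The frame scales by 373/2384 = 0.1565; 2145.60 × 0.1565 ≈ 335.70 px.

336 px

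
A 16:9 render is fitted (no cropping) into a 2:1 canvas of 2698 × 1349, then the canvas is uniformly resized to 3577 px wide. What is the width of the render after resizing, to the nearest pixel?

3180 px

Fitted into 2698×1349, the render spans the height; its width is 1349 × 16/9 ≈ 2398.22 px.
Resizing to 3577 px wide multiplies everything by 1.3258: 2398.22 → 3179.56 px.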